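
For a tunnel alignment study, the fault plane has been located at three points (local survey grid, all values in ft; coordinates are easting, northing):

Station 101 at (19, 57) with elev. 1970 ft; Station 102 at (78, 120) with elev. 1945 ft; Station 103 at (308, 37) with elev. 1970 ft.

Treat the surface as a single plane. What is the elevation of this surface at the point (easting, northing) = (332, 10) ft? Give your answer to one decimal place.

1979.4 ft

Two edge vectors: Station 101→Station 102 = (59, 63, -25), Station 101→Station 103 = (289, -20, 0).
Normal n = (Station 101→Station 102) × (Station 101→Station 103) = (-500, -7225, -19387).
So ∂z/∂easting = −n_x/n_z = −0.02579 and ∂z/∂northing = −n_y/n_z = −0.37267.
Intercept c from Station 101: 1970 + 0.49 + 21.24 = 1991.73.
At (332, 10): z = −8.6 − 3.7 + 1991.73 = 1979.4 ft.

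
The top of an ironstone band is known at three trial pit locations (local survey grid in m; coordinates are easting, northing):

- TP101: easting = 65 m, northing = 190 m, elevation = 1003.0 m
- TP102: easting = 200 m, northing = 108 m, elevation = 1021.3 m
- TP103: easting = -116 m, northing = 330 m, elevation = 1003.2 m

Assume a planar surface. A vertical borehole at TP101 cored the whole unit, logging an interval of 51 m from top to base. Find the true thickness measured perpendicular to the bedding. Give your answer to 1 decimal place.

35.4 m

Let the plane be z = a·easting + b·northing + c.
TP102−TP101: 135a − 82b = 18.3;  TP103−TP101: −181a + 140b = 0.2.
Solving gives a = 0.63539, b = 0.82289.
|∇z| = √(a²+b²) = 1.03965, so dip δ = arctan(1.03965) = 46.11°.
True thickness = vertical thickness × cos δ = 51 × cos 46.11° = 35.4 m.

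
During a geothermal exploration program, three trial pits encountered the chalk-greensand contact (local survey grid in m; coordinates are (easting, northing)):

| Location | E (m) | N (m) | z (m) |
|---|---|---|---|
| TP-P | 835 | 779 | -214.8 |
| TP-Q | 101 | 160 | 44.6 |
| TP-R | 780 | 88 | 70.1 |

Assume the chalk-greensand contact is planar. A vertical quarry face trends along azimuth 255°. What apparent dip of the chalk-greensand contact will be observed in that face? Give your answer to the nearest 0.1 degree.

Two edge vectors: TP-P→TP-Q = (-734, -619, 259.4), TP-P→TP-R = (-55, -691, 284.9).
Normal n = (TP-P→TP-Q) × (TP-P→TP-R) = (2892.3, 194849.6, 473149).
So ∂z/∂E = −n_x/n_z = −0.00611 and ∂z/∂N = −n_y/n_z = −0.41181.
Unit vector along 255° is (sin 255°, cos 255°) = (-0.9659, -0.2588).
Slope in that direction = a·(-0.9659) + b·(-0.2588) = 0.11249.
Apparent dip = arctan|0.11249| = 6.4° (true dip is 22.4°, so apparent ≤ true as expected).

6.4°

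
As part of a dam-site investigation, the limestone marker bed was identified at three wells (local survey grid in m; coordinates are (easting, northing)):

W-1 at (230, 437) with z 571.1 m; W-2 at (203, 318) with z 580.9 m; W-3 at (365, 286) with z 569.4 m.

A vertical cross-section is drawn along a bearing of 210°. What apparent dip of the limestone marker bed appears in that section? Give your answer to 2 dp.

5.52°

Let the plane be z = a·E + b·N + c.
W-2−W-1: −27a − 119b = 9.8;  W-3−W-1: 135a − 151b = −1.7.
Solving gives a = −0.08351, b = −0.06340.
Unit vector along 210° is (sin 210°, cos 210°) = (-0.5000, -0.8660).
Slope in that direction = a·(-0.5000) + b·(-0.8660) = 0.09667.
Apparent dip = arctan|0.09667| = 5.52° (true dip is 6.0°, so apparent ≤ true as expected).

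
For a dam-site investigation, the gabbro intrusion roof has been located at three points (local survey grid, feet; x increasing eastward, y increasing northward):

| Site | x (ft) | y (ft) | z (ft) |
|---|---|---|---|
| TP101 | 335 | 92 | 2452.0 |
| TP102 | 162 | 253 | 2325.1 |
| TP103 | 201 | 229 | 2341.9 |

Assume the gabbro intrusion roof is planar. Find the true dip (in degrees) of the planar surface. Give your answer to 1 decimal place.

44.2°

Two edge vectors: TP101→TP102 = (-173, 161, -126.9), TP101→TP103 = (-134, 137, -110.1).
Normal n = (TP101→TP102) × (TP101→TP103) = (-340.8, -2042.7, -2127).
So ∂z/∂x = −n_x/n_z = −0.16023 and ∂z/∂y = −n_y/n_z = −0.96037.
Gradient magnitude |∇z| = √(a² + b²) = √(0.02567 + 0.92230) = 0.97364.
True dip = arctan(0.97364) = 44.2°, dipping toward N (azimuth ≈ 009°).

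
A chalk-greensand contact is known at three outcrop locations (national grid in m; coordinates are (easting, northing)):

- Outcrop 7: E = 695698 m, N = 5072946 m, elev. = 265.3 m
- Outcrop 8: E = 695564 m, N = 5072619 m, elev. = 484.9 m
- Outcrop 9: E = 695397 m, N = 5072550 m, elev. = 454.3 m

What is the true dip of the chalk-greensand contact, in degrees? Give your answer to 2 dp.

46.56°

Let the plane be z = a·E + b·N + c.
Outcrop 8−Outcrop 7: −134a − 327b = 219.6;  Outcrop 9−Outcrop 7: −301a − 396b = 189.
Solving gives a = 0.55461, b = −0.89883.
Gradient magnitude |∇z| = √(a² + b²) = √(0.30759 + 0.80789) = 1.05616.
True dip = arctan(1.05616) = 46.56°, dipping toward NNW (azimuth ≈ 328°).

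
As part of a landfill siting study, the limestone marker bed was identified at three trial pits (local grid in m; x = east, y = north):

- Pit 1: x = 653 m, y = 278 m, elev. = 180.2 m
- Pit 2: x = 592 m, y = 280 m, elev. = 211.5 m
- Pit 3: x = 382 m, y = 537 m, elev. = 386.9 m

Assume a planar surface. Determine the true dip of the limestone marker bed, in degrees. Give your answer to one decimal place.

Two edge vectors: Pit 1→Pit 2 = (-61, 2, 31.3), Pit 1→Pit 3 = (-271, 259, 206.7).
Normal n = (Pit 1→Pit 2) × (Pit 1→Pit 3) = (-7693.3, 4126.4, -15257).
So ∂z/∂x = −n_x/n_z = −0.50425 and ∂z/∂y = −n_y/n_z = 0.27046.
Gradient magnitude |∇z| = √(a² + b²) = √(0.25427 + 0.07315) = 0.57220.
True dip = arctan(0.57220) = 29.8°, dipping toward ESE (azimuth ≈ 118°).

29.8°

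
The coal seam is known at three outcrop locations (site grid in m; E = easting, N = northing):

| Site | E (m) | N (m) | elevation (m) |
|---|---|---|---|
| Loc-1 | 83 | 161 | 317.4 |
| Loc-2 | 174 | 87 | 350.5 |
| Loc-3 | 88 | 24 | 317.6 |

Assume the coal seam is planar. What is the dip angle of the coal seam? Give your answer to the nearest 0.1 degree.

Two edge vectors: Loc-1→Loc-2 = (91, -74, 33.1), Loc-1→Loc-3 = (5, -137, 0.2).
Normal n = (Loc-1→Loc-2) × (Loc-1→Loc-3) = (4519.9, 147.3, -12097).
So ∂z/∂E = −n_x/n_z = 0.37364 and ∂z/∂N = −n_y/n_z = 0.01218.
Gradient magnitude |∇z| = √(a² + b²) = √(0.13961 + 0.00015) = 0.37384.
True dip = arctan(0.37384) = 20.5°, dipping toward W (azimuth ≈ 268°).

20.5°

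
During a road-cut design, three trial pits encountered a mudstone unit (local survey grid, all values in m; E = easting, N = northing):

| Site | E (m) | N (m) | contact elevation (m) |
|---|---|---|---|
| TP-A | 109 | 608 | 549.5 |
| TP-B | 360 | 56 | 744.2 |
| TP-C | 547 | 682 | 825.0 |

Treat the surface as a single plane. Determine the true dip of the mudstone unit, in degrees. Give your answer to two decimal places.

Let the plane be z = a·E + b·N + c.
TP-B−TP-A: 251a − 552b = 194.7;  TP-C−TP-A: 438a + 74b = 275.5.
Solving gives a = 0.63946, b = −0.06195.
Gradient magnitude |∇z| = √(a² + b²) = √(0.40891 + 0.00384) = 0.64246.
True dip = arctan(0.64246) = 32.72°, dipping toward W (azimuth ≈ 276°).

32.72°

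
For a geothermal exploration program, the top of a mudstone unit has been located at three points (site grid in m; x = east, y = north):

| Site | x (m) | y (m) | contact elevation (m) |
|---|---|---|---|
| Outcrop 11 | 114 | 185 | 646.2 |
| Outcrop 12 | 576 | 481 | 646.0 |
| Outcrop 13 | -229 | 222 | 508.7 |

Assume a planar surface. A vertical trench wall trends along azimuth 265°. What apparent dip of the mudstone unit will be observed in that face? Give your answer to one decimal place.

16.4°

Two edge vectors: Outcrop 11→Outcrop 12 = (462, 296, -0.2), Outcrop 11→Outcrop 13 = (-343, 37, -137.5).
Normal n = (Outcrop 11→Outcrop 12) × (Outcrop 11→Outcrop 13) = (-40692.6, 63593.6, 118622).
So ∂z/∂x = −n_x/n_z = 0.34304 and ∂z/∂y = −n_y/n_z = −0.53610.
Unit vector along 265° is (sin 265°, cos 265°) = (-0.9962, -0.0872).
Slope in that direction = a·(-0.9962) + b·(-0.0872) = −0.29501.
Apparent dip = arctan|0.29501| = 16.4° (true dip is 32.5°, so apparent ≤ true as expected).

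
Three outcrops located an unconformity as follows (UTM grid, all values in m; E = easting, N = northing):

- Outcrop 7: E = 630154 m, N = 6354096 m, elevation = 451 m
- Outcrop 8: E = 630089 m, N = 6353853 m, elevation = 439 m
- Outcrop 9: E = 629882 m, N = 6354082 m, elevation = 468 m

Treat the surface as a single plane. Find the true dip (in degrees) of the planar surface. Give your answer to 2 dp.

Let the plane be z = a·E + b·N + c.
Outcrop 8−Outcrop 7: −65a − 243b = −12;  Outcrop 9−Outcrop 7: −272a − 14b = 17.
Solving gives a = −0.06595, b = 0.06702.
Gradient magnitude |∇z| = √(a² + b²) = √(0.00435 + 0.00449) = 0.09403.
True dip = arctan(0.09403) = 5.37°, dipping toward SE (azimuth ≈ 135°).

5.37°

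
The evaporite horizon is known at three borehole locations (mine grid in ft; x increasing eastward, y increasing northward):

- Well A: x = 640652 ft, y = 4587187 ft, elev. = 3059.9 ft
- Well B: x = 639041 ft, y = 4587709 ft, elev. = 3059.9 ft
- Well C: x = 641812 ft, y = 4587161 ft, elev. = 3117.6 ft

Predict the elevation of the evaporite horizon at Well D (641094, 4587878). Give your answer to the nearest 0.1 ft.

Let the plane be z = a·x + b·y + c.
Well B−Well A: −1611a + 522b = 0;  Well C−Well A: 1160a − 26b = 57.7.
Solving gives a = 0.053437869, b = 0.164920321.
Then c = 3059.9 − a·640652 − b·4587187 = −787695.53.
At (641094, 4587878): z = 34258.7 + 756634.3 − 787695.53 = 3197.5 ft.

3197.5 ft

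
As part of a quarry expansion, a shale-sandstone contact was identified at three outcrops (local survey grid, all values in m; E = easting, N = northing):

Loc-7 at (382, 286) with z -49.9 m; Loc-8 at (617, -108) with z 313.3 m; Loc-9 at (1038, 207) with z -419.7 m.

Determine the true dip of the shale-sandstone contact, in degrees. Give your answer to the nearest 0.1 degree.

57.0°

Two edge vectors: Loc-7→Loc-8 = (235, -394, 363.2), Loc-7→Loc-9 = (656, -79, -369.8).
Normal n = (Loc-7→Loc-8) × (Loc-7→Loc-9) = (174394, 325162.2, 239899).
So ∂z/∂E = −n_x/n_z = −0.72695 and ∂z/∂N = −n_y/n_z = −1.35541.
Gradient magnitude |∇z| = √(a² + b²) = √(0.52845 + 1.83714) = 1.53805.
True dip = arctan(1.53805) = 57.0°, dipping toward NNE (azimuth ≈ 028°).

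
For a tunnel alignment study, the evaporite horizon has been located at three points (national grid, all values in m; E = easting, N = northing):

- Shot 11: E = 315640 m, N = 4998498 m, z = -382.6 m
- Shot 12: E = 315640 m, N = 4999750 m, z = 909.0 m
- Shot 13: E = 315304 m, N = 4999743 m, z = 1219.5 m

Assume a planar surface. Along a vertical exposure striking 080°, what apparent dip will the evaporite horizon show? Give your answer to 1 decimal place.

Two edge vectors: Shot 11→Shot 12 = (0, 1252, 1291.6), Shot 11→Shot 13 = (-336, 1245, 1602.1).
Normal n = (Shot 11→Shot 12) × (Shot 11→Shot 13) = (397787.2, -433977.6, 420672).
So ∂z/∂E = −n_x/n_z = −0.94560 and ∂z/∂N = −n_y/n_z = 1.03163.
Unit vector along 080° is (sin 80°, cos 80°) = (0.9848, 0.1736).
Slope in that direction = a·(0.9848) + b·(0.1736) = −0.75209.
Apparent dip = arctan|0.75209| = 36.9° (true dip is 54.5°, so apparent ≤ true as expected).

36.9°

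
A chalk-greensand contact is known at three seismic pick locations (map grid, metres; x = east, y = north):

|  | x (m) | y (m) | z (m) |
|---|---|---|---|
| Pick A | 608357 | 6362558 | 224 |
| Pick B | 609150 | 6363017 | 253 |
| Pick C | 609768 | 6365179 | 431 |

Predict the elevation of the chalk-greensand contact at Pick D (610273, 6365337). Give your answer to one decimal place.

Two edge vectors: Pick A→Pick B = (793, 459, 29), Pick A→Pick C = (1411, 2621, 207).
Normal n = (Pick A→Pick B) × (Pick A→Pick C) = (19004, -123232, 1430804).
So ∂z/∂x = −n_x/n_z = −0.013282043 and ∂z/∂y = −n_y/n_z = 0.086127799.
Intercept c from Pick A: 224 + 8080.22 − 547993.12 = −539688.90.
At (610273, 6365337): z = −8105.7 + 548232.5 − 539688.90 = 437.9 m.

437.9 m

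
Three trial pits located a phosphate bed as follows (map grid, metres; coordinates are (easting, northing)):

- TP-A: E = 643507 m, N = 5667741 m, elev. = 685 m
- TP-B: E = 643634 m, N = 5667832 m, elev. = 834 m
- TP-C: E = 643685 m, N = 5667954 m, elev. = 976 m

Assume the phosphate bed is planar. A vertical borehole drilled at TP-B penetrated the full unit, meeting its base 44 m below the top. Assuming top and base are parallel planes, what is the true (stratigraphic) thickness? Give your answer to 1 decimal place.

Two edge vectors: TP-A→TP-B = (127, 91, 149), TP-A→TP-C = (178, 213, 291).
Normal n = (TP-A→TP-B) × (TP-A→TP-C) = (-5256, -10435, 10853).
So ∂z/∂E = −n_x/n_z = 0.48429 and ∂z/∂N = −n_y/n_z = 0.96149.
|∇z| = √(a²+b²) = 1.07656, so dip δ = arctan(1.07656) = 47.11°.
True thickness = vertical thickness × cos δ = 44 × cos 47.11° = 29.9 m.

29.9 m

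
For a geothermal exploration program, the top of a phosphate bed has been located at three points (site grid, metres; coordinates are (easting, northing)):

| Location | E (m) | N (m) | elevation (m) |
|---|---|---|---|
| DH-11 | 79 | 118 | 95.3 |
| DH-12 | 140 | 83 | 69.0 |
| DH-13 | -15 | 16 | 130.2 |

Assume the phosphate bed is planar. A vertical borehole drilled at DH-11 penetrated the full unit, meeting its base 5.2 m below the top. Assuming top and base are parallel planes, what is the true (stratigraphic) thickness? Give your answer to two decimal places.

Let the plane be z = a·E + b·N + c.
DH-12−DH-11: 61a − 35b = −26.3;  DH-13−DH-11: −94a − 102b = 34.9.
Solving gives a = −0.41044, b = 0.03609.
|∇z| = √(a²+b²) = 0.41202, so dip δ = arctan(0.41202) = 22.39°.
True thickness = vertical thickness × cos δ = 5.2 × cos 22.39° = 4.81 m.

4.81 m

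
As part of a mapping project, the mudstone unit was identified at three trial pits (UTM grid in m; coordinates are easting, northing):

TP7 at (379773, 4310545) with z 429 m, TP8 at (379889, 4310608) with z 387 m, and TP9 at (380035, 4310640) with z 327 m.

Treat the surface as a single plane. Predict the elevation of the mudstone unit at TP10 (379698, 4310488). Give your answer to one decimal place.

453.7 m

Two edge vectors: TP7→TP8 = (116, 63, -42), TP7→TP9 = (262, 95, -102).
Normal n = (TP7→TP8) × (TP7→TP9) = (-2436, 828, -5486).
So ∂z/∂easting = −n_x/n_z = −0.444039373 and ∂z/∂northing = −n_y/n_z = 0.150929639.
Intercept c from TP7: 429 + 168634.16 − 650589.00 = −481525.84.
At (379698, 4310488): z = −168600.9 + 650580.4 − 481525.84 = 453.7 m.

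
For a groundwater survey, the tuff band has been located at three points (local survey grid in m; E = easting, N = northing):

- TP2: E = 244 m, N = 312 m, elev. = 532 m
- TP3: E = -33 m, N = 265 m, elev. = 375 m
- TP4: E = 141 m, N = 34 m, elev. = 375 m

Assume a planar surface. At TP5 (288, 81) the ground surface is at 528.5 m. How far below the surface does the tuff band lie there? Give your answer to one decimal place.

Two edge vectors: TP2→TP3 = (-277, -47, -157), TP2→TP4 = (-103, -278, -157).
Normal n = (TP2→TP3) × (TP2→TP4) = (-36267, -27318, 72165).
So ∂z/∂E = −n_x/n_z = 0.50256 and ∂z/∂N = −n_y/n_z = 0.37855.
Intercept c from TP2: 532 − 122.62 − 118.11 = 291.27.
At (288, 81): z_contact = 144.74 + 30.66 + 291.27 = 466.67 m.
Depth below ground = 528.5 − 466.67 = 61.8 m.

61.8 m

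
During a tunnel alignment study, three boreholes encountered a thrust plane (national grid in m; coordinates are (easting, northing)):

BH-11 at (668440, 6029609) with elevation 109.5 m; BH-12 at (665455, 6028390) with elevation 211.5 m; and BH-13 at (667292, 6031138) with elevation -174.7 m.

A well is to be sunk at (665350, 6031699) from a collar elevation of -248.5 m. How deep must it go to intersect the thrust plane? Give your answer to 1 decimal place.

Two edge vectors: BH-11→BH-12 = (-2985, -1219, 102), BH-11→BH-13 = (-1148, 1529, -284.2).
Normal n = (BH-11→BH-12) × (BH-11→BH-13) = (190481.8, -965433, -5963477).
So ∂z/∂E = −n_x/n_z = 0.031941399 and ∂z/∂N = −n_y/n_z = −0.161890957.
Intercept c from BH-11: 109.5 − 21350.91 + 976139.17 = 954897.76.
At (665350, 6031699): z_contact = 21252.21 − 976477.52 + 954897.76 = -327.55 m.
Depth below ground = -248.5 − (-327.55) = 79.1 m.

79.1 m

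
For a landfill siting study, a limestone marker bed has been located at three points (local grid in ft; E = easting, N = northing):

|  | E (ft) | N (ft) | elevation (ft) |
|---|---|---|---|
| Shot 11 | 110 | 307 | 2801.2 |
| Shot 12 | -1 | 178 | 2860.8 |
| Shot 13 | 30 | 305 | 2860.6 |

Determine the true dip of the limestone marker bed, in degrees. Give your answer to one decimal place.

Two edge vectors: Shot 11→Shot 12 = (-111, -129, 59.6), Shot 11→Shot 13 = (-80, -2, 59.4).
Normal n = (Shot 11→Shot 12) × (Shot 11→Shot 13) = (-7543.4, 1825.4, -10098).
So ∂z/∂E = −n_x/n_z = −0.74702 and ∂z/∂N = −n_y/n_z = 0.18077.
Gradient magnitude |∇z| = √(a² + b²) = √(0.55804 + 0.03268) = 0.76858.
True dip = arctan(0.76858) = 37.5°, dipping toward ESE (azimuth ≈ 104°).

37.5°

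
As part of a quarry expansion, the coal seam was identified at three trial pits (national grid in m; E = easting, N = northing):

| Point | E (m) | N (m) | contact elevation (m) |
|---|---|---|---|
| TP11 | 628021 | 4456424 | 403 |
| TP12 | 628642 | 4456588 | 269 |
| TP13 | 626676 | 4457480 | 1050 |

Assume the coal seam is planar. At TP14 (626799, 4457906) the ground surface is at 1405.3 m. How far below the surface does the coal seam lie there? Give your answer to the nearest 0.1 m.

282.4 m

Let the plane be z = a·E + b·N + c.
TP12−TP11: 621a + 164b = −134;  TP13−TP11: −1345a + 1056b = 647.
Solving gives a = −0.282547275, b = 0.252816207.
Then c = 403 − a·628021 − b·4456424 = −948807.59.
At (626799, 4457906): z_contact = −177100.35 + 1127030.89 − 948807.59 = 1122.95 m.
Depth below ground = 1405.3 − 1122.95 = 282.4 m.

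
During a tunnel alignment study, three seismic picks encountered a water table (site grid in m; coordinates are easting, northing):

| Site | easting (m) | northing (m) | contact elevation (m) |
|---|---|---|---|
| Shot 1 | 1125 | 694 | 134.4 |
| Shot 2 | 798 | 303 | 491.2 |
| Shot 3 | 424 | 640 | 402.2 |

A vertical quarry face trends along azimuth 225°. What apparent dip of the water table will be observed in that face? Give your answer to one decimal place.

Two edge vectors: Shot 1→Shot 2 = (-327, -391, 356.8), Shot 1→Shot 3 = (-701, -54, 267.8).
Normal n = (Shot 1→Shot 2) × (Shot 1→Shot 3) = (-85442.6, -162546.2, -256433).
So ∂z/∂easting = −n_x/n_z = −0.33320 and ∂z/∂northing = −n_y/n_z = −0.63387.
Unit vector along 225° is (sin 225°, cos 225°) = (-0.7071, -0.7071).
Slope in that direction = a·(-0.7071) + b·(-0.7071) = 0.68382.
Apparent dip = arctan|0.68382| = 34.4° (true dip is 35.6°, so apparent ≤ true as expected).

34.4°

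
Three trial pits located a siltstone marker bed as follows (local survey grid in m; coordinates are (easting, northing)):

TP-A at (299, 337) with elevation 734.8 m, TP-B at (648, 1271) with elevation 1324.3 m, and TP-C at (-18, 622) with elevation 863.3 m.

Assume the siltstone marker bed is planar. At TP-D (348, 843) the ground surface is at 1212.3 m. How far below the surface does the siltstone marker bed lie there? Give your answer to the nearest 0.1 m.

175.1 m

Let the plane be z = a·E + b·N + c.
TP-B−TP-A: 349a + 934b = 589.5;  TP-C−TP-A: −317a + 285b = 128.5.
Solving gives a = 0.121323, b = 0.585823.
Then c = 734.8 − a·299 − b·337 = 501.10.
At (348, 843): z_contact = 42.22 + 493.85 + 501.10 = 1037.17 m.
Depth below ground = 1212.3 − 1037.17 = 175.1 m.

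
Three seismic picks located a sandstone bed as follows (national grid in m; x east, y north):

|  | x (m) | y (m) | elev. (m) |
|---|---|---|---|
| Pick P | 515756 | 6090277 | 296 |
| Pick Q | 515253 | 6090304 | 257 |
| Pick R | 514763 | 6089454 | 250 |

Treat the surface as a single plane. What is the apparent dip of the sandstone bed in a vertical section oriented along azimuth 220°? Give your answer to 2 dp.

Let the plane be z = a·x + b·y + c.
Pick Q−Pick P: −503a + 27b = −39;  Pick R−Pick P: −993a − 823b = −46.
Solving gives a = 0.07564, b = −0.03537.
Unit vector along 220° is (sin 220°, cos 220°) = (-0.6428, -0.7660).
Slope in that direction = a·(-0.6428) + b·(-0.7660) = −0.02153.
Apparent dip = arctan|0.02153| = 1.23° (true dip is 4.8°, so apparent ≤ true as expected).

1.23°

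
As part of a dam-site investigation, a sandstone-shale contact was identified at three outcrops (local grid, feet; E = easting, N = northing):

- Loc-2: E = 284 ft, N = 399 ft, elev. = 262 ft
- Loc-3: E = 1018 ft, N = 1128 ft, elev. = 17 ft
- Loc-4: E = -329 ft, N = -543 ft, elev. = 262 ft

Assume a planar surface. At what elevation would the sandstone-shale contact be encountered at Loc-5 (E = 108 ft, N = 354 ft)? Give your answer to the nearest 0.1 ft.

Let the plane be z = a·E + b·N + c.
Loc-3−Loc-2: 734a + 729b = −245;  Loc-4−Loc-2: −613a − 942b = 0.
Solving gives a = −0.943730, b = 0.614125.
Then c = 262 − a·284 − b·399 = 284.98.
At (108, 354): z = −101.9 + 217.4 + 284.98 = 400.5 ft.

400.5 ft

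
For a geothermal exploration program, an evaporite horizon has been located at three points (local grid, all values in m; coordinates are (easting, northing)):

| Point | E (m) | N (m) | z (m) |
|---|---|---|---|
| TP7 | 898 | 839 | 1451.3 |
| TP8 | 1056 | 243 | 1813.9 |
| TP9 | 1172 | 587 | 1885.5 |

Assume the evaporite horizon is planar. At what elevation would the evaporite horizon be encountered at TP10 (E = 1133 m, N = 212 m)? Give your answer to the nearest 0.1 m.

1926.0 m

Two edge vectors: TP7→TP8 = (158, -596, 362.6), TP7→TP9 = (274, -252, 434.2).
Normal n = (TP7→TP8) × (TP7→TP9) = (-167408, 30748.8, 123488).
So ∂z/∂E = −n_x/n_z = 1.355662 and ∂z/∂N = −n_y/n_z = −0.249002.
Intercept c from TP7: 1451.3 − 1217.38 + 208.91 = 442.83.
At (1133, 212): z = 1536.0 − 52.8 + 442.83 = 1926.0 m.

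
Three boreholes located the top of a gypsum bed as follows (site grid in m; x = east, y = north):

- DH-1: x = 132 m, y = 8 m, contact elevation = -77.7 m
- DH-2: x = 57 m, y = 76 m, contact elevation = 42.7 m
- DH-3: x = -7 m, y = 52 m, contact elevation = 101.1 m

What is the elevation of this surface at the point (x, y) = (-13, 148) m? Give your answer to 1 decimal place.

Two edge vectors: DH-1→DH-2 = (-75, 68, 120.4), DH-1→DH-3 = (-139, 44, 178.8).
Normal n = (DH-1→DH-2) × (DH-1→DH-3) = (6860.8, -3325.6, 6152).
So ∂z/∂x = −n_x/n_z = −1.11521 and ∂z/∂y = −n_y/n_z = 0.54057.
Intercept c from DH-1: -77.7 + 147.21 − 4.32 = 65.18.
At (-13, 148): z = 14.5 + 80.0 + 65.18 = 159.7 m.

159.7 m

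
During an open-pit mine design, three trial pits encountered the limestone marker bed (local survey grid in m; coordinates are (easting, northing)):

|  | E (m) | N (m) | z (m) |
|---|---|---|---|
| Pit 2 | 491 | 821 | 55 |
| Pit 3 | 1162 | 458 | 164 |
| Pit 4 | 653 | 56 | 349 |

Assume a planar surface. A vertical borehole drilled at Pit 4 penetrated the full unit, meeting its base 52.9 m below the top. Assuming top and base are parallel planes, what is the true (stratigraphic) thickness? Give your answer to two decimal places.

49.14 m

Let the plane be z = a·E + b·N + c.
Pit 3−Pit 2: 671a − 363b = 109;  Pit 4−Pit 2: 162a − 765b = 294.
Solving gives a = −0.05135, b = −0.39519.
|∇z| = √(a²+b²) = 0.39851, so dip δ = arctan(0.39851) = 21.73°.
True thickness = vertical thickness × cos δ = 52.9 × cos 21.73° = 49.14 m.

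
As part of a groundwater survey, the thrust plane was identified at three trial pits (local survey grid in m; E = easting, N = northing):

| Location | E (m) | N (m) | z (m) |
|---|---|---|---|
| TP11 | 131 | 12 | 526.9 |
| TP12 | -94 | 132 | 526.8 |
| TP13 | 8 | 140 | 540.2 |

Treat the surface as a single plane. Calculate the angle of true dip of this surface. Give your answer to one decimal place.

13.6°

Two edge vectors: TP11→TP12 = (-225, 120, -0.1), TP11→TP13 = (-123, 128, 13.3).
Normal n = (TP11→TP12) × (TP11→TP13) = (1608.8, 3004.8, -14040).
So ∂z/∂E = −n_x/n_z = 0.11459 and ∂z/∂N = −n_y/n_z = 0.21402.
Gradient magnitude |∇z| = √(a² + b²) = √(0.01313 + 0.04580) = 0.24276.
True dip = arctan(0.24276) = 13.6°, dipping toward SSW (azimuth ≈ 208°).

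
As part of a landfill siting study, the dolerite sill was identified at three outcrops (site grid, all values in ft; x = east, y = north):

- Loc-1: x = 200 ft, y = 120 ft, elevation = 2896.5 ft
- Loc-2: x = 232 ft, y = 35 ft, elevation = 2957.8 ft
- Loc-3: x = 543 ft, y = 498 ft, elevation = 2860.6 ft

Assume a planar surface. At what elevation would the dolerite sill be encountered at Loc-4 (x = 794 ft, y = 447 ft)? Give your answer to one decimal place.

Two edge vectors: Loc-1→Loc-2 = (32, -85, 61.3), Loc-1→Loc-3 = (343, 378, -35.9).
Normal n = (Loc-1→Loc-2) × (Loc-1→Loc-3) = (-20119.9, 22174.7, 41251).
So ∂z/∂x = −n_x/n_z = 0.48774 and ∂z/∂y = −n_y/n_z = −0.53756.
Intercept c from Loc-1: 2896.5 − 97.55 + 64.51 = 2863.46.
At (794, 447): z = 387.3 − 240.3 + 2863.46 = 3010.4 ft.

3010.4 ft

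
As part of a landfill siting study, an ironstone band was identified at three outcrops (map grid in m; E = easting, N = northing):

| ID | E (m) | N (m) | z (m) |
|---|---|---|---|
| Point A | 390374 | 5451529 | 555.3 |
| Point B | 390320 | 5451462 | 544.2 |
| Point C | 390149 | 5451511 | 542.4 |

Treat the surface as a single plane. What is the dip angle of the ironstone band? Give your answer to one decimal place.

7.8°

Let the plane be z = a·E + b·N + c.
Point B−Point A: −54a − 67b = −11.1;  Point C−Point A: −225a − 18b = −12.9.
Solving gives a = 0.04712, b = 0.12770.
Gradient magnitude |∇z| = √(a² + b²) = √(0.00222 + 0.01631) = 0.13611.
True dip = arctan(0.13611) = 7.8°, dipping toward SSW (azimuth ≈ 200°).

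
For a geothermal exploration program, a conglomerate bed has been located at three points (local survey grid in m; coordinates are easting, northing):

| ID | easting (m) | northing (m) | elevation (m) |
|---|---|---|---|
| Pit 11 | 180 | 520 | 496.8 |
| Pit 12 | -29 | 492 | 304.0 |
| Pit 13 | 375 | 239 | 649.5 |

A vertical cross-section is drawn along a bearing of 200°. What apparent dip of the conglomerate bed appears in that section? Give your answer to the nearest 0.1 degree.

21.5°

Two edge vectors: Pit 11→Pit 12 = (-209, -28, -192.8), Pit 11→Pit 13 = (195, -281, 152.7).
Normal n = (Pit 11→Pit 12) × (Pit 11→Pit 13) = (-58452.4, -5681.7, 64189).
So ∂z/∂easting = −n_x/n_z = 0.91063 and ∂z/∂northing = −n_y/n_z = 0.08852.
Unit vector along 200° is (sin 200°, cos 200°) = (-0.3420, -0.9397).
Slope in that direction = a·(-0.3420) + b·(-0.9397) = −0.39463.
Apparent dip = arctan|0.39463| = 21.5° (true dip is 42.5°, so apparent ≤ true as expected).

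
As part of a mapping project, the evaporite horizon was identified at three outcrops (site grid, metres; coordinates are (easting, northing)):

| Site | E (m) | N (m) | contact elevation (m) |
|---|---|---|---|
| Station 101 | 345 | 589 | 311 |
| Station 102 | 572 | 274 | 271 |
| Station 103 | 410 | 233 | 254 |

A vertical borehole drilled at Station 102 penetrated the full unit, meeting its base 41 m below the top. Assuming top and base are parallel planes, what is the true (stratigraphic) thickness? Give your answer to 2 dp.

Two edge vectors: Station 101→Station 102 = (227, -315, -40), Station 101→Station 103 = (65, -356, -57).
Normal n = (Station 101→Station 102) × (Station 101→Station 103) = (3715, 10339, -60337).
So ∂z/∂E = −n_x/n_z = 0.06157 and ∂z/∂N = −n_y/n_z = 0.17135.
|∇z| = √(a²+b²) = 0.18208, so dip δ = arctan(0.18208) = 10.32°.
True thickness = vertical thickness × cos δ = 41 × cos 10.32° = 40.34 m.

40.34 m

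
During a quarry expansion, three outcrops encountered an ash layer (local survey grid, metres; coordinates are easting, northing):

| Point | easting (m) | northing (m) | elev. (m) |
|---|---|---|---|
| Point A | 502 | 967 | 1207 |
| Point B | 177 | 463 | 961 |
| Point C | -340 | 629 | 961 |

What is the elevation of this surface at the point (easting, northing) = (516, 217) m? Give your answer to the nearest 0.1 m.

Two edge vectors: Point A→Point B = (-325, -504, -246), Point A→Point C = (-842, -338, -246).
Normal n = (Point A→Point B) × (Point A→Point C) = (40836, 127182, -314518).
So ∂z/∂easting = −n_x/n_z = 0.12984 and ∂z/∂northing = −n_y/n_z = 0.40437.
Intercept c from Point A: 1207 − 65.18 − 391.03 = 750.80.
At (516, 217): z = 67.0 + 87.7 + 750.80 = 905.5 m.

905.5 m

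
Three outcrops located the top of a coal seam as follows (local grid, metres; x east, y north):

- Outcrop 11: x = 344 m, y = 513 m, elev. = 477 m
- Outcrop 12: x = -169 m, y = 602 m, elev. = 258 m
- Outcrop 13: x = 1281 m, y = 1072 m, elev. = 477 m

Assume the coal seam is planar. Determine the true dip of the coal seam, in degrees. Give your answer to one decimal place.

32.8°

Two edge vectors: Outcrop 11→Outcrop 12 = (-513, 89, -219), Outcrop 11→Outcrop 13 = (937, 559, 0).
Normal n = (Outcrop 11→Outcrop 12) × (Outcrop 11→Outcrop 13) = (122421, -205203, -370160).
So ∂z/∂x = −n_x/n_z = 0.33072 and ∂z/∂y = −n_y/n_z = −0.55436.
Gradient magnitude |∇z| = √(a² + b²) = √(0.10938 + 0.30732) = 0.64552.
True dip = arctan(0.64552) = 32.8°, dipping toward NNW (azimuth ≈ 329°).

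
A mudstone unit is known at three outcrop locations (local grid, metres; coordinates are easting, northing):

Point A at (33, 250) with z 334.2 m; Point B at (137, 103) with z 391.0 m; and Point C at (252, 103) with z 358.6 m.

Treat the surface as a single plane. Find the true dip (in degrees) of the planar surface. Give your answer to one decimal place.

33.0°

Two edge vectors: Point A→Point B = (104, -147, 56.8), Point A→Point C = (219, -147, 24.4).
Normal n = (Point A→Point B) × (Point A→Point C) = (4762.8, 9901.6, 16905).
So ∂z/∂easting = −n_x/n_z = −0.28174 and ∂z/∂northing = −n_y/n_z = −0.58572.
Gradient magnitude |∇z| = √(a² + b²) = √(0.07938 + 0.34307) = 0.64996.
True dip = arctan(0.64996) = 33.0°, dipping toward NNE (azimuth ≈ 026°).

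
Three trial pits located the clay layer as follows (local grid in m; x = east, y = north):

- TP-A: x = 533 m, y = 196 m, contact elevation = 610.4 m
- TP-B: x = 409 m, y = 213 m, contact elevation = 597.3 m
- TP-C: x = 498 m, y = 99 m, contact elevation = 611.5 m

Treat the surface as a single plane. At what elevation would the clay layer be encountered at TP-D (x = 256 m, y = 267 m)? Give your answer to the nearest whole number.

Let the plane be z = a·x + b·y + c.
TP-B−TP-A: −124a + 17b = −13.1;  TP-C−TP-A: −35a − 97b = 1.1.
Solving gives a = 0.09918, b = −0.04713.
Then c = 610.4 − a·533 − b·196 = 566.77.
At (256, 267): z = 25.4 − 12.6 + 566.77 = 579.6 m.

580 m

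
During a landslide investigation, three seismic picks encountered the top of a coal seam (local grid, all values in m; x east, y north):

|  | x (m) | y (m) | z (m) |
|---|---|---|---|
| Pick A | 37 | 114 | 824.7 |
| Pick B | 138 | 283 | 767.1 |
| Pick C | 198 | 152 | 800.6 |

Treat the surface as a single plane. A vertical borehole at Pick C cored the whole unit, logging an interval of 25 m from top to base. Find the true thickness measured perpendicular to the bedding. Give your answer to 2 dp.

23.92 m

Let the plane be z = a·x + b·y + c.
Pick B−Pick A: 101a + 169b = −57.6;  Pick C−Pick A: 161a + 38b = −24.1.
Solving gives a = −0.08062, b = −0.29265.
|∇z| = √(a²+b²) = 0.30355, so dip δ = arctan(0.30355) = 16.89°.
True thickness = vertical thickness × cos δ = 25 × cos 16.89° = 23.92 m.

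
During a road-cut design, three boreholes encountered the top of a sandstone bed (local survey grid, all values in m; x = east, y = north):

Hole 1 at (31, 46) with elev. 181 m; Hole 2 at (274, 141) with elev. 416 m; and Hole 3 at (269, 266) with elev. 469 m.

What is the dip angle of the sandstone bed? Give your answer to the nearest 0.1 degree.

Let the plane be z = a·x + b·y + c.
Hole 2−Hole 1: 243a + 95b = 235;  Hole 3−Hole 1: 238a + 220b = 288.
Solving gives a = 0.78898, b = 0.45556.
Gradient magnitude |∇z| = √(a² + b²) = √(0.62249 + 0.20753) = 0.91106.
True dip = arctan(0.91106) = 42.3°, dipping toward WSW (azimuth ≈ 240°).

42.3°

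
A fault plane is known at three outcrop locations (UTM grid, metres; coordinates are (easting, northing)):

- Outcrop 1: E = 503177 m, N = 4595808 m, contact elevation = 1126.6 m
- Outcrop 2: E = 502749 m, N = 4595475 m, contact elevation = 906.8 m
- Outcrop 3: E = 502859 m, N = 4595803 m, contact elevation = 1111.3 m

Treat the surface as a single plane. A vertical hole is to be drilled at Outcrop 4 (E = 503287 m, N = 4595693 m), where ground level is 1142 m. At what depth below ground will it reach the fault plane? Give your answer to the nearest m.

Let the plane be z = a·E + b·N + c.
Outcrop 2−Outcrop 1: −428a − 333b = −219.8;  Outcrop 3−Outcrop 1: −318a − 5b = −15.3.
Solving gives a = 0.03851321, b = 0.61055959.
Then c = 1126.6 − a·503177 − b·4595808 = −2824267.02.
At (503287, 4595693): z_contact = 19383.2 + 2805944.4 − 2824267.02 = 1060.6 m.
Depth below ground = 1142 − 1060.6 = 81 m.

81 m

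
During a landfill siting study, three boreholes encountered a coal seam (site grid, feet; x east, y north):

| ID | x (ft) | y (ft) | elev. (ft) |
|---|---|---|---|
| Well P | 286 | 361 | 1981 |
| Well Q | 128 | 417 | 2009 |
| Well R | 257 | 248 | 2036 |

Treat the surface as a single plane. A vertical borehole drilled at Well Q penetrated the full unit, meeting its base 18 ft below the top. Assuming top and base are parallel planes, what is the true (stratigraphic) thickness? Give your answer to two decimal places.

Two edge vectors: Well P→Well Q = (-158, 56, 28), Well P→Well R = (-29, -113, 55).
Normal n = (Well P→Well Q) × (Well P→Well R) = (6244, 7878, 19478).
So ∂z/∂x = −n_x/n_z = −0.32057 and ∂z/∂y = −n_y/n_z = −0.40446.
|∇z| = √(a²+b²) = 0.51609, so dip δ = arctan(0.51609) = 27.30°.
True thickness = vertical thickness × cos δ = 18 × cos 27.30° = 16.00 ft.

16.00 ft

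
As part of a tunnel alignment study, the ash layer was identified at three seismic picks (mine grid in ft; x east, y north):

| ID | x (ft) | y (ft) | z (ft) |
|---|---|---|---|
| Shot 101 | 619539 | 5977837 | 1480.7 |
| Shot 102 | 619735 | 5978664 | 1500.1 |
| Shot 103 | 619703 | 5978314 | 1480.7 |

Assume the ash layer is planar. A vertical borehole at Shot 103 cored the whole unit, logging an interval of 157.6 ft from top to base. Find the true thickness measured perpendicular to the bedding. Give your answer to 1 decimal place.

Let the plane be z = a·x + b·y + c.
Shot 102−Shot 101: 196a + 827b = 19.4;  Shot 103−Shot 101: 164a + 477b = 0.
Solving gives a = −0.21962, b = 0.07551.
|∇z| = √(a²+b²) = 0.23224, so dip δ = arctan(0.23224) = 13.07°.
True thickness = vertical thickness × cos δ = 157.6 × cos 13.07° = 153.5 ft.

153.5 ft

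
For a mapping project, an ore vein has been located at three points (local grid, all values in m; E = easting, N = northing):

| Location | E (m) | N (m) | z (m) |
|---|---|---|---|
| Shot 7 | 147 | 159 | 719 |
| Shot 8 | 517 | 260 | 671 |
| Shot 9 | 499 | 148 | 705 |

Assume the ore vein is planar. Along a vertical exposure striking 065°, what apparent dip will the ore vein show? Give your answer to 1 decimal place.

Two edge vectors: Shot 7→Shot 8 = (370, 101, -48), Shot 7→Shot 9 = (352, -11, -14).
Normal n = (Shot 7→Shot 8) × (Shot 7→Shot 9) = (-1942, -11716, -39622).
So ∂z/∂E = −n_x/n_z = −0.04901 and ∂z/∂N = −n_y/n_z = −0.29569.
Unit vector along 065° is (sin 65°, cos 65°) = (0.9063, 0.4226).
Slope in that direction = a·(0.9063) + b·(0.4226) = −0.16939.
Apparent dip = arctan|0.16939| = 9.6° (true dip is 16.7°, so apparent ≤ true as expected).

9.6°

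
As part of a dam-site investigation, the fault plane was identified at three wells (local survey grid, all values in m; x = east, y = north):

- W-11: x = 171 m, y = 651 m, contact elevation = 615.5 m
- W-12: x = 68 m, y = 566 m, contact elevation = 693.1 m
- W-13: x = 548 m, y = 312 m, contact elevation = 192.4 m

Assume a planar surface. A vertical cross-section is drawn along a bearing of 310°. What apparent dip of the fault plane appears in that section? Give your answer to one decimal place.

Let the plane be z = a·x + b·y + c.
W-12−W-11: −103a − 85b = 77.6;  W-13−W-11: 377a − 339b = −423.1.
Solving gives a = −0.92993, b = 0.21391.
Unit vector along 310° is (sin 310°, cos 310°) = (-0.7660, 0.6428).
Slope in that direction = a·(-0.7660) + b·(0.6428) = 0.84987.
Apparent dip = arctan|0.84987| = 40.4° (true dip is 43.7°, so apparent ≤ true as expected).

40.4°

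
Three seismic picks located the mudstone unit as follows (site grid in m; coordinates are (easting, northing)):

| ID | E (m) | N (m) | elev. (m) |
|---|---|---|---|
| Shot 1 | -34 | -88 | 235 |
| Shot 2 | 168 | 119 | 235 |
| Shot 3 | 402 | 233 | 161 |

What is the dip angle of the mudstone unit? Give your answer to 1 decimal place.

Two edge vectors: Shot 1→Shot 2 = (202, 207, 0), Shot 1→Shot 3 = (436, 321, -74).
Normal n = (Shot 1→Shot 2) × (Shot 1→Shot 3) = (-15318, 14948, -25410).
So ∂z/∂E = −n_x/n_z = −0.60283 and ∂z/∂N = −n_y/n_z = 0.58827.
Gradient magnitude |∇z| = √(a² + b²) = √(0.36341 + 0.34606) = 0.84230.
True dip = arctan(0.84230) = 40.1°, dipping toward SE (azimuth ≈ 134°).

40.1°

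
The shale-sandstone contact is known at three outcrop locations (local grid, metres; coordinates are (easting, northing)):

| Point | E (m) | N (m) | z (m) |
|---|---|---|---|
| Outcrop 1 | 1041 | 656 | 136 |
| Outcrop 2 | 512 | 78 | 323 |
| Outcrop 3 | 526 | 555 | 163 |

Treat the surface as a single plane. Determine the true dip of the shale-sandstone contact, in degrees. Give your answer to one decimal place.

18.6°

Two edge vectors: Outcrop 1→Outcrop 2 = (-529, -578, 187), Outcrop 1→Outcrop 3 = (-515, -101, 27).
Normal n = (Outcrop 1→Outcrop 2) × (Outcrop 1→Outcrop 3) = (3281, -82022, -244241).
So ∂z/∂E = −n_x/n_z = 0.01343 and ∂z/∂N = −n_y/n_z = −0.33582.
Gradient magnitude |∇z| = √(a² + b²) = √(0.00018 + 0.11278) = 0.33609.
True dip = arctan(0.33609) = 18.6°, dipping toward N (azimuth ≈ 358°).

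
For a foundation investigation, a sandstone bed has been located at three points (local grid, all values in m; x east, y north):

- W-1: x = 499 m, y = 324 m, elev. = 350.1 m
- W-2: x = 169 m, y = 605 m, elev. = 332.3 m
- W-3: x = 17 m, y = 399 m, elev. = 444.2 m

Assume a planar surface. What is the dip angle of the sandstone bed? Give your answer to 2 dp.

Let the plane be z = a·x + b·y + c.
W-2−W-1: −330a + 281b = −17.8;  W-3−W-1: −482a + 75b = 94.1.
Solving gives a = −0.25094, b = −0.35804.
Gradient magnitude |∇z| = √(a² + b²) = √(0.06297 + 0.12820) = 0.43723.
True dip = arctan(0.43723) = 23.62°, dipping toward NE (azimuth ≈ 035°).

23.62°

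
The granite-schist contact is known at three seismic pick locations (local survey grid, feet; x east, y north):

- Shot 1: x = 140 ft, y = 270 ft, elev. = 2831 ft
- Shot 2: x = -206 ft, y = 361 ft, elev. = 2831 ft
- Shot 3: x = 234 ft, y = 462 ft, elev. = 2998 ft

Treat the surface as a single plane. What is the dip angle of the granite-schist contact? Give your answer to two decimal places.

Two edge vectors: Shot 1→Shot 2 = (-346, 91, 0), Shot 1→Shot 3 = (94, 192, 167).
Normal n = (Shot 1→Shot 2) × (Shot 1→Shot 3) = (15197, 57782, -74986).
So ∂z/∂x = −n_x/n_z = 0.20266 and ∂z/∂y = −n_y/n_z = 0.77057.
Gradient magnitude |∇z| = √(a² + b²) = √(0.04107 + 0.59378) = 0.79678.
True dip = arctan(0.79678) = 38.55°, dipping toward SSW (azimuth ≈ 195°).

38.55°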